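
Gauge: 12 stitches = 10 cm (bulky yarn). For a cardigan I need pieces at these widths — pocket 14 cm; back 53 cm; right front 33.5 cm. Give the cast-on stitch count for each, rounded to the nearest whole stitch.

pocket 17; back 64; right front 40.

Rate = 12/10 = 1.2 sts per cm.
pocket: 14 × 1.2 = 16.80 → 17.
back: 53 × 1.2 = 63.60 → 64.
right front: 33.5 × 1.2 = 40.20 → 40.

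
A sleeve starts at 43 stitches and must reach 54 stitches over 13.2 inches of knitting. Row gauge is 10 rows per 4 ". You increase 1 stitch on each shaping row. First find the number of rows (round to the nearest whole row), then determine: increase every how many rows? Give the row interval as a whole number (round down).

Increase every 3rd row.

Rows = 13.2 × 2.5 = 33.0 → 33 rows.
Stitches to add: 11 → 11 shaping rows (at 1 st each).
33 / 11 = 3.00 → every 3 rows.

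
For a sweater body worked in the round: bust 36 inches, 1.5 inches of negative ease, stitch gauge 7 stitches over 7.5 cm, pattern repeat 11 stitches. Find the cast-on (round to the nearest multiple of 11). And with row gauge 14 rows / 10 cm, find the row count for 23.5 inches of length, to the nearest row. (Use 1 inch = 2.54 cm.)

Cast on 77 stitches; work 84 rows.

Finished = 36 − 1.5 = 34.5 inches.
34.5 inches × 2.54 = 87.63 cm.
7/7.5 = 0.933 sts per cm; 87.63 × 0.933 = 81.79 sts.
Nearest multiple of 11 → 77.
23.5 inches = 59.69 cm; × 1.4 = 83.57 → 84 rows.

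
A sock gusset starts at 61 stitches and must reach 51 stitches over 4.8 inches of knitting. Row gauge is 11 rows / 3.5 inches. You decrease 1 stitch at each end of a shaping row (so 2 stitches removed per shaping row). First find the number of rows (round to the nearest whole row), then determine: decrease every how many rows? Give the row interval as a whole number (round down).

Decrease every 3rd row.

Rows = 4.8 × 3.143 = 15.1 → 15 rows.
Stitches to remove: 10 → 5 shaping rows (at 2 st each).
15 / 5 = 3.00 → every 3 rows.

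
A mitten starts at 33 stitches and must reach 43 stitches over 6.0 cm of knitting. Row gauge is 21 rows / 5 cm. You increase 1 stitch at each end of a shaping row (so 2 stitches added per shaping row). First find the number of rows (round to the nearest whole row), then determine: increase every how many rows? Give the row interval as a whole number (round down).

Increase every 5th row.

Rows = 6.0 × 4.2 = 25.2 → 25 rows.
Stitches to add: 10 → 5 shaping rows (at 2 st each).
25 / 5 = 5.00 → every 5 rows.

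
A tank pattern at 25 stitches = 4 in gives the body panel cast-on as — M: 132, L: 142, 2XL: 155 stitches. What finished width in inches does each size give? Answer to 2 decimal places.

M 21.12 inches; L 22.72 inches; 2XL 24.80 inches.

25/4 = 6.25 sts per in.
M: 132 / 6.25 = 21.120 → 21.12 in.
L: 142 / 6.25 = 22.720 → 22.72 in.
2XL: 155 / 6.25 = 24.800 → 24.80 in.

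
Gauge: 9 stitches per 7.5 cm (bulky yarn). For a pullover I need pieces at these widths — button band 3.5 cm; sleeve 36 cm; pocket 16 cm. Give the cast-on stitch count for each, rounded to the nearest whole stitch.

Rate = 9/7.5 = 1.2 sts per cm.
button band: 3.5 × 1.2 = 4.20 → 4.
sleeve: 36 × 1.2 = 43.20 → 43.
pocket: 16 × 1.2 = 19.20 → 19.

button band 4; sleeve 43; pocket 19.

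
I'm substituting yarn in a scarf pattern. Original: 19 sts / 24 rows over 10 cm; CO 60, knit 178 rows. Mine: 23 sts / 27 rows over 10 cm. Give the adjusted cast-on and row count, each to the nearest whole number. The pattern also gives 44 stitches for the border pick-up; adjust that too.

Cast on 73 stitches; work 200 rows; border pick-up 53 stitches.

Stitches: 60 × 23/19 = 72.63 → 73.
Rows: 178 × 27/24 = 200.25 → 200.
border pick-up: 44 × 23/19 = 53.26 → 53.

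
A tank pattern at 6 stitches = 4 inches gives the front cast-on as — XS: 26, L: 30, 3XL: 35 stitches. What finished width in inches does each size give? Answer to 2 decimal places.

6/4 = 1.5 sts per in.
XS: 26 / 1.5 = 17.333 → 17.33 in.
L: 30 / 1.5 = 20.000 → 20.00 in.
3XL: 35 / 1.5 = 23.333 → 23.33 in.

XS 17.33 inches; L 20.00 inches; 3XL 23.33 inches.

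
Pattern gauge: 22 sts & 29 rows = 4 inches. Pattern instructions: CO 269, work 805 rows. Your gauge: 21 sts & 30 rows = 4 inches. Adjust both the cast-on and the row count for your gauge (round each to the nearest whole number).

Stitches: 269 × 21/22 = 256.77 → 257.
Rows: 805 × 30/29 = 832.76 → 833.

Cast on 257 stitches; work 833 rows.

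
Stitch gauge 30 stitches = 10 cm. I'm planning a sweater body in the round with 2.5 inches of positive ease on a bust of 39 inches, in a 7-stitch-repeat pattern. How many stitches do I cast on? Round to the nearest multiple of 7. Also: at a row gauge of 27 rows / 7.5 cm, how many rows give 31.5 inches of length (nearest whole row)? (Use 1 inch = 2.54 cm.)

Cast on 315 stitches; work 288 rows.

Finished = 39 + 2.5 = 41.5 inches.
41.5 inches × 2.54 = 105.41 cm.
30/10 = 3 sts per cm; 105.41 × 3 = 316.23 sts.
Nearest multiple of 7 → 315.
31.5 inches = 80.01 cm; × 3.6 = 288.04 → 288 rows.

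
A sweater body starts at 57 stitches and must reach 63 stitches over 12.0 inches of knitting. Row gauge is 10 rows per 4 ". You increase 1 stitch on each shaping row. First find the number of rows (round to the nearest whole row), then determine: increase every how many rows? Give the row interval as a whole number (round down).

Increase every 5th row.

Rows = 12.0 × 2.5 = 30.0 → 30 rows.
Stitches to add: 6 → 6 shaping rows (at 1 st each).
30 / 6 = 5.00 → every 5 rows.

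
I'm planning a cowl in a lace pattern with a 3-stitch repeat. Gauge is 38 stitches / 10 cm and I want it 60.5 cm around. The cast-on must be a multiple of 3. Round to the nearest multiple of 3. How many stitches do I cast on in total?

38 / 10 = 3.8 sts per cm.
60.5 × 3.8 = 229.90 sts.
Nearest multiple of 3: 231.

231 stitches.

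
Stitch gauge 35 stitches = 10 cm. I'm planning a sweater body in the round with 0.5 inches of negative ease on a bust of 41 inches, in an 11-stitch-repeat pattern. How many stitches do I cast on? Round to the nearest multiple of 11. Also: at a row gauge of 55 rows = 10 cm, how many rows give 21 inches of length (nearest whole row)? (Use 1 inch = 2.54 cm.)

Cast on 363 stitches; work 293 rows.

Finished = 41 − 0.5 = 40.5 inches.
40.5 inches × 2.54 = 102.87 cm.
35/10 = 3.5 sts per cm; 102.87 × 3.5 = 360.05 sts.
Nearest multiple of 11 → 363.
21 inches = 53.34 cm; × 5.5 = 293.37 → 293 rows.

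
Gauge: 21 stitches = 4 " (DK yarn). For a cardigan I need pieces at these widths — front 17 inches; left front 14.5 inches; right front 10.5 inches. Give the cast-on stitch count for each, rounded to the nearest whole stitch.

front 89; left front 76; right front 55.

Rate = 21/4 = 5.25 sts per in.
front: 17 × 5.25 = 89.25 → 89.
left front: 14.5 × 5.25 = 76.12 → 76.
right front: 10.5 × 5.25 = 55.12 → 55.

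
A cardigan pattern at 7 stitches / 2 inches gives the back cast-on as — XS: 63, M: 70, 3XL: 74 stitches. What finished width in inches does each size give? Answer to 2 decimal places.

XS 18.00 inches; M 20.00 inches; 3XL 21.14 inches.

7/2 = 3.5 sts per in.
XS: 63 / 3.5 = 18.000 → 18.00 in.
M: 70 / 3.5 = 20.000 → 20.00 in.
3XL: 74 / 3.5 = 21.143 → 21.14 in.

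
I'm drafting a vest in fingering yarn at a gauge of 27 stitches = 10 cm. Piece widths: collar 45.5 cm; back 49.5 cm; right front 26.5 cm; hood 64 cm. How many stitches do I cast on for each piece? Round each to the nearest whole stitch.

collar 123; back 134; right front 72; hood 173.

Rate = 27/10 = 2.7 sts per cm.
collar: 45.5 × 2.7 = 122.85 → 123.
back: 49.5 × 2.7 = 133.65 → 134.
right front: 26.5 × 2.7 = 71.55 → 72.
hood: 64 × 2.7 = 172.80 → 173.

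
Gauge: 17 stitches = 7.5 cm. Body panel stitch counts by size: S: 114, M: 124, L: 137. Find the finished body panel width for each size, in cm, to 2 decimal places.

S 50.29 cm; M 54.71 cm; L 60.44 cm.

17/7.5 = 2.267 sts per cm.
S: 114 / 2.267 = 50.294 → 50.29 cm.
M: 124 / 2.267 = 54.706 → 54.71 cm.
L: 137 / 2.267 = 60.441 → 60.44 cm.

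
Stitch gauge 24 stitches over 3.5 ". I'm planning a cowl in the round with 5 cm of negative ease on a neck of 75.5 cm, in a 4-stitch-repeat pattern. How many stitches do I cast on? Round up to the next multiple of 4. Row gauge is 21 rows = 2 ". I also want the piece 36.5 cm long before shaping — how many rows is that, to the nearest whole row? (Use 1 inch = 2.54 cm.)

Finished = 75.5 − 5 = 70.5 cm.
70.5 cm × 1/2.54 = 27.76 inches.
24/3.5 = 6.857 sts per in; 27.76 × 6.857 = 190.33 sts.
Next multiple of 4 → 192.
36.5 cm = 14.37 inches; × 10.5 = 150.89 → 151 rows.

Cast on 192 stitches; work 151 rows.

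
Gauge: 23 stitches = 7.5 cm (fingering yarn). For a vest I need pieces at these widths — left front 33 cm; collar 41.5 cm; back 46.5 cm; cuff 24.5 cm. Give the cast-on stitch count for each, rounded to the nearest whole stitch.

left front 101; collar 127; back 143; cuff 75.

Rate = 23/7.5 = 3.067 sts per cm.
left front: 33 × 3.067 = 101.20 → 101.
collar: 41.5 × 3.067 = 127.27 → 127.
back: 46.5 × 3.067 = 142.60 → 143.
cuff: 24.5 × 3.067 = 75.13 → 75.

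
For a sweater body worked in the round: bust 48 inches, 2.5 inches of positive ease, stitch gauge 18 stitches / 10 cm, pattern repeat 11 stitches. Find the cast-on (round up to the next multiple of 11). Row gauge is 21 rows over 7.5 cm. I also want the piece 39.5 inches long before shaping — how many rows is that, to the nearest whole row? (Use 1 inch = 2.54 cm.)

Cast on 231 stitches; work 281 rows.

Finished = 48 + 2.5 = 50.5 inches.
50.5 inches × 2.54 = 128.27 cm.
18/10 = 1.8 sts per cm; 128.27 × 1.8 = 230.89 sts.
Next multiple of 11 → 231.
39.5 inches = 100.33 cm; × 2.8 = 280.92 → 281 rows.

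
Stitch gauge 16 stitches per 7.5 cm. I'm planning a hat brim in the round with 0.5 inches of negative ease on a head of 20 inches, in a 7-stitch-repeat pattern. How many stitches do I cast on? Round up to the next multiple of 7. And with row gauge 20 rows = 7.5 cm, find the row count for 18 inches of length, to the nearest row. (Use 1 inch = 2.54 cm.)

Cast on 112 stitches; work 122 rows.

Finished = 20 − 0.5 = 19.5 inches.
19.5 inches × 2.54 = 49.53 cm.
16/7.5 = 2.133 sts per cm; 49.53 × 2.133 = 105.66 sts.
Next multiple of 7 → 112.
18 inches = 45.72 cm; × 2.667 = 121.92 → 122 rows.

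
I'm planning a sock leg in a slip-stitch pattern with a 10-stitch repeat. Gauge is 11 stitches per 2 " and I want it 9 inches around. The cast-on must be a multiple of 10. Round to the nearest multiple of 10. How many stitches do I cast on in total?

Cast on 50 stitches.

11 / 2 = 5.5 sts per inch.
9 × 5.5 = 49.50 sts.
Nearest multiple of 10: 50.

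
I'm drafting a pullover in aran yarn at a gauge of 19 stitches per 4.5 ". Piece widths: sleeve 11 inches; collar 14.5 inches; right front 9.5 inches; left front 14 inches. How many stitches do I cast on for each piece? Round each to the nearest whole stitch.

sleeve 46; collar 61; right front 40; left front 59.

Rate = 19/4.5 = 4.222 sts per in.
sleeve: 11 × 4.222 = 46.44 → 46.
collar: 14.5 × 4.222 = 61.22 → 61.
right front: 9.5 × 4.222 = 40.11 → 40.
left front: 14 × 4.222 = 59.11 → 59.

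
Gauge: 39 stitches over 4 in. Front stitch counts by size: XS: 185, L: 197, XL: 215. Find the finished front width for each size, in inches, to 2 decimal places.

39/4 = 9.75 sts per in.
XS: 185 / 9.75 = 18.974 → 18.97 in.
L: 197 / 9.75 = 20.205 → 20.21 in.
XL: 215 / 9.75 = 22.051 → 22.05 in.

XS 18.97 inches; L 20.21 inches; XL 22.05 inches.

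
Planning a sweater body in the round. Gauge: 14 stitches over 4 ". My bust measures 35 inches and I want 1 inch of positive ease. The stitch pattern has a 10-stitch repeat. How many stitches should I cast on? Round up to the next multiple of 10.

Cast on 130 stitches.

Finished = 35 + 1 = 36 inches.
14 / 4 = 3.5 sts/in.
36 × 3.5 = 126.00 sts.
Next multiple of 10: 130.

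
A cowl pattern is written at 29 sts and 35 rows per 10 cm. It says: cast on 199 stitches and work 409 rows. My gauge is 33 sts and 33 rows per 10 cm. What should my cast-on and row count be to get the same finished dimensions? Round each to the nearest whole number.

Stitches: 199 × 33/29 = 226.45 → 226.
Rows: 409 × 33/35 = 385.63 → 386.

Cast on 226 stitches; work 386 rows.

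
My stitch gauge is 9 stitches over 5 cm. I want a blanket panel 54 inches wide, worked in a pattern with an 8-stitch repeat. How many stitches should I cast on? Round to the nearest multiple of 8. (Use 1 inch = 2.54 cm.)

Cast on 248 stitches.

54 in = 54 × 2.54 = 137.16 cm.
9 / 5 = 1.8 sts/cm.
137.16 × 1.8 = 246.89 sts.
→ 248.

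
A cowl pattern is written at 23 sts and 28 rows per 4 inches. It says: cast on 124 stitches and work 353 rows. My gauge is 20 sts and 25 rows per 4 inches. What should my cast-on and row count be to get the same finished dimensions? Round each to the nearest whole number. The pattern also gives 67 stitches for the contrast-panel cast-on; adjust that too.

Cast on 108 stitches; work 315 rows; contrast-panel cast-on 58 stitches.

Stitches: 124 × 20/23 = 107.83 → 108.
Rows: 353 × 25/28 = 315.18 → 315.
contrast-panel cast-on: 67 × 20/23 = 58.26 → 58.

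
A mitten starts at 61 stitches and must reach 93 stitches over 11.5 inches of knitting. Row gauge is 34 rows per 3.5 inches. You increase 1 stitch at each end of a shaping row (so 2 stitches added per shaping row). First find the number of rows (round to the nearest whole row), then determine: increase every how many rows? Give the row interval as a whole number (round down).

Increase every 7th row.

Rows = 11.5 × 9.714 = 111.7 → 112 rows.
Stitches to add: 32 → 16 shaping rows (at 2 st each).
112 / 16 = 7.00 → every 7 rows.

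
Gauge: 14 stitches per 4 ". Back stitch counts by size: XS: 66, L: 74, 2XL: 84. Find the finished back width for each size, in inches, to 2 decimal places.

14/4 = 3.5 sts per in.
XS: 66 / 3.5 = 18.857 → 18.86 in.
L: 74 / 3.5 = 21.143 → 21.14 in.
2XL: 84 / 3.5 = 24.000 → 24.00 in.

XS 18.86 inches; L 21.14 inches; 2XL 24.00 inches.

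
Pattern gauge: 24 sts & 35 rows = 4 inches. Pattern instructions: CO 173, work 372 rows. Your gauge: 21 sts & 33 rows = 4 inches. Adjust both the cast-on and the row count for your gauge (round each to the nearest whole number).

Stitches: 173 × 21/24 = 151.38 → 151.
Rows: 372 × 33/35 = 350.74 → 351.

Cast on 151 stitches; work 351 rows.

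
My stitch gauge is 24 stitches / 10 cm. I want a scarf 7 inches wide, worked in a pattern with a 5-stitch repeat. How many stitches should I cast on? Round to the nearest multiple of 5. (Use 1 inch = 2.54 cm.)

7 in = 7 × 2.54 = 17.78 cm.
24 / 10 = 2.4 sts/cm.
17.78 × 2.4 = 42.67 sts.
→ 45.

CO 45 sts.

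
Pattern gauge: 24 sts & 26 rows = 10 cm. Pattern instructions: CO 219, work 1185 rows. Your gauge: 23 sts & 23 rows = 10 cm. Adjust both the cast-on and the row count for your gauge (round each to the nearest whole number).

Stitches: 219 × 23/24 = 209.88 → 210.
Rows: 1185 × 23/26 = 1048.27 → 1048.

Cast on 210 stitches; work 1048 rows.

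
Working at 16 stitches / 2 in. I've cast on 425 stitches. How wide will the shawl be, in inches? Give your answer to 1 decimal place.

53.1 inches.

16 stitches / 2 inch = 8 stitches per inch.
425 / 8 = 53.12 inches.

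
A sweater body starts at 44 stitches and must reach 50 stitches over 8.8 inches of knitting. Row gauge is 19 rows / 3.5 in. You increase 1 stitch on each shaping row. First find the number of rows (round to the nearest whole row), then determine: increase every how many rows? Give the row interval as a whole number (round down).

Rows = 8.8 × 5.429 = 47.8 → 48 rows.
Stitches to add: 6 → 6 shaping rows (at 1 st each).
48 / 6 = 8.00 → every 8 rows.

Increase every 8th row.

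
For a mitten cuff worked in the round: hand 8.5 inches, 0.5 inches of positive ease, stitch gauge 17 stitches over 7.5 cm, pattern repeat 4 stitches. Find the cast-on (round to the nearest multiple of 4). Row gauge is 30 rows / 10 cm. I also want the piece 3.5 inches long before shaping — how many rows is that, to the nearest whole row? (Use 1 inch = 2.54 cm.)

Finished = 8.5 + 0.5 = 9 inches.
9 inches × 2.54 = 22.86 cm.
17/7.5 = 2.267 sts per cm; 22.86 × 2.267 = 51.82 sts.
Nearest multiple of 4 → 52.
3.5 inches = 8.89 cm; × 3 = 26.67 → 27 rows.

Cast on 52 stitches; work 27 rows.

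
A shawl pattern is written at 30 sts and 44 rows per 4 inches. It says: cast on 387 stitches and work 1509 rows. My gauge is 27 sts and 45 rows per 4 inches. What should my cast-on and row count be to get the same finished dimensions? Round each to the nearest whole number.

Cast on 348 stitches; work 1543 rows.

Stitches: 387 × 27/30 = 348.30 → 348.
Rows: 1509 × 45/44 = 1543.30 → 1543.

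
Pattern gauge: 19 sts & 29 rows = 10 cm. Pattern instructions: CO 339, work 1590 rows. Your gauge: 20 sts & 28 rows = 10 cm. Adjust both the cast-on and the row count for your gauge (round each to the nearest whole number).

Cast on 357 stitches; work 1535 rows.

Stitches: 339 × 20/19 = 356.84 → 357.
Rows: 1590 × 28/29 = 1535.17 → 1535.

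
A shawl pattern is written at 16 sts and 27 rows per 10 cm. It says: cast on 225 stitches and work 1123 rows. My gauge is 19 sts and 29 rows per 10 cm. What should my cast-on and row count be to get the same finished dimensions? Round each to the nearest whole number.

Cast on 267 stitches; work 1206 rows.

Stitches: 225 × 19/16 = 267.19 → 267.
Rows: 1123 × 29/27 = 1206.19 → 1206.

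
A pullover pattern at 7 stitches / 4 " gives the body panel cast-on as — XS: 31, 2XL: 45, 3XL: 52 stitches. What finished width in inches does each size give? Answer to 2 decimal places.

XS 17.71 inches; 2XL 25.71 inches; 3XL 29.71 inches.

7/4 = 1.75 sts per in.
XS: 31 / 1.75 = 17.714 → 17.71 in.
2XL: 45 / 1.75 = 25.714 → 25.71 in.
3XL: 52 / 1.75 = 29.714 → 29.71 in.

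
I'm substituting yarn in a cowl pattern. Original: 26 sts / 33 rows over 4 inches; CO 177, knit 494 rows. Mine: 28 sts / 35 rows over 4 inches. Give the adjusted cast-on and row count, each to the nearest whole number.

Stitches: 177 × 28/26 = 190.62 → 191.
Rows: 494 × 35/33 = 523.94 → 524.

Cast on 191 stitches; work 524 rows.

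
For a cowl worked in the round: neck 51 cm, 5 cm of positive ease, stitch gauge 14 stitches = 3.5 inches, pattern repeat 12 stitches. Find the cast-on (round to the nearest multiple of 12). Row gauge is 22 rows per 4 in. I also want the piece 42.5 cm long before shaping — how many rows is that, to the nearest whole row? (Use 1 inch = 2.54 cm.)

Cast on 84 stitches; work 92 rows.

Finished = 51 + 5 = 56 cm.
56 cm × 1/2.54 = 22.05 inches.
14/3.5 = 4 sts per in; 22.05 × 4 = 88.19 sts.
Nearest multiple of 12 → 84.
42.5 cm = 16.73 inches; × 5.5 = 92.03 → 92 rows.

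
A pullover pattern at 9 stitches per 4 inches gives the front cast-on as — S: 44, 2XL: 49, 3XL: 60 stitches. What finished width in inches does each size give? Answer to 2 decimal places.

9/4 = 2.25 sts per in.
S: 44 / 2.25 = 19.556 → 19.56 in.
2XL: 49 / 2.25 = 21.778 → 21.78 in.
3XL: 60 / 2.25 = 26.667 → 26.67 in.

S 19.56 inches; 2XL 21.78 inches; 3XL 26.67 inches.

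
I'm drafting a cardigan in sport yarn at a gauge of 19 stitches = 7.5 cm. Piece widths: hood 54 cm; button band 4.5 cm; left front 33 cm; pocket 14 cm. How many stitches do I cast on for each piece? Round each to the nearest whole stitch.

Rate = 19/7.5 = 2.533 sts per cm.
hood: 54 × 2.533 = 136.80 → 137.
button band: 4.5 × 2.533 = 11.40 → 11.
left front: 33 × 2.533 = 83.60 → 84.
pocket: 14 × 2.533 = 35.47 → 35.

hood 137; button band 11; left front 84; pocket 35.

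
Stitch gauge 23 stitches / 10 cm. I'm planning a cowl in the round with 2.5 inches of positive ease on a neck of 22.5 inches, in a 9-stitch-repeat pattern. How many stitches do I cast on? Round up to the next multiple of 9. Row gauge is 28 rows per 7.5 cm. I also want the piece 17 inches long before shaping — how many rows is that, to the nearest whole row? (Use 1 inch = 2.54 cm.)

Cast on 153 stitches; work 161 rows.

Finished = 22.5 + 2.5 = 25 inches.
25 inches × 2.54 = 63.50 cm.
23/10 = 2.3 sts per cm; 63.50 × 2.3 = 146.05 sts.
Next multiple of 9 → 153.
17 inches = 43.18 cm; × 3.733 = 161.21 → 161 rows.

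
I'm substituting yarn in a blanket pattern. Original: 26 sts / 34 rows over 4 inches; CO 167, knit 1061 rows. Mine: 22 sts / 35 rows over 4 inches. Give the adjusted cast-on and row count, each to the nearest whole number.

Stitches: 167 × 22/26 = 141.31 → 141.
Rows: 1061 × 35/34 = 1092.21 → 1092.

Cast on 141 stitches; work 1092 rows.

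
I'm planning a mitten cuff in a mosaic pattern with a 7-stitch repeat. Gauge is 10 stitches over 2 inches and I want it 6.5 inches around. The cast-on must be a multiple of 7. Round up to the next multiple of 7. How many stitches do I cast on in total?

10 / 2 = 5 sts per inch.
6.5 × 5 = 32.50 sts.
Next multiple of 7: 35.

35 stitches.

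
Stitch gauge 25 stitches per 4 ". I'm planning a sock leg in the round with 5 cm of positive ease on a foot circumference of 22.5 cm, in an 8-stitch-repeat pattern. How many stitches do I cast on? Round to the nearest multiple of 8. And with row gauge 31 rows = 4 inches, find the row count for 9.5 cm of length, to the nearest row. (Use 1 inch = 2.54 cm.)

Finished = 22.5 + 5 = 27.5 cm.
27.5 cm × 1/2.54 = 10.83 inches.
25/4 = 6.25 sts per in; 10.83 × 6.25 = 67.67 sts.
Nearest multiple of 8 → 64.
9.5 cm = 3.74 inches; × 7.75 = 28.99 → 29 rows.

Cast on 64 stitches; work 29 rows.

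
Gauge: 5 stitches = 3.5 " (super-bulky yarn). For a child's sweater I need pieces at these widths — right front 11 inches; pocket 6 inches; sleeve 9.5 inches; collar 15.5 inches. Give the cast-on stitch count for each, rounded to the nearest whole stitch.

Rate = 5/3.5 = 1.429 sts per in.
right front: 11 × 1.429 = 15.71 → 16.
pocket: 6 × 1.429 = 8.57 → 9.
sleeve: 9.5 × 1.429 = 13.57 → 14.
collar: 15.5 × 1.429 = 22.14 → 22.

right front 16; pocket 9; sleeve 14; collar 22.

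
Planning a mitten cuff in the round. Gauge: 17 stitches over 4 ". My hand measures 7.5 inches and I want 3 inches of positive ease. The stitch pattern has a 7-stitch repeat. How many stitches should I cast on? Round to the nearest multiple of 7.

CO 42 sts.

Finished = 7.5 + 3 = 10.5 inches.
17 / 4 = 4.25 sts/in.
10.5 × 4.25 = 44.62 sts.
Nearest multiple of 7: 42.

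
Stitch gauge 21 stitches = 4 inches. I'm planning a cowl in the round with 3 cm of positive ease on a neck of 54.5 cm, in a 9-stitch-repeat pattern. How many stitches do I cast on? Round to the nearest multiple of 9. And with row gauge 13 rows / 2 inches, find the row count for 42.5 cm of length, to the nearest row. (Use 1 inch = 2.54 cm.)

Finished = 54.5 + 3 = 57.5 cm.
57.5 cm × 1/2.54 = 22.64 inches.
21/4 = 5.25 sts per in; 22.64 × 5.25 = 118.85 sts.
Nearest multiple of 9 → 117.
42.5 cm = 16.73 inches; × 6.5 = 108.76 → 109 rows.

Cast on 117 stitches; work 109 rows.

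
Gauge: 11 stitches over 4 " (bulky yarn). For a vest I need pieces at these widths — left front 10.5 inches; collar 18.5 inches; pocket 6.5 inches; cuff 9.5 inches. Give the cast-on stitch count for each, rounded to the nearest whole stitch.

left front 29; collar 51; pocket 18; cuff 26.

Rate = 11/4 = 2.75 sts per in.
left front: 10.5 × 2.75 = 28.88 → 29.
collar: 18.5 × 2.75 = 50.88 → 51.
pocket: 6.5 × 2.75 = 17.88 → 18.
cuff: 9.5 × 2.75 = 26.12 → 26.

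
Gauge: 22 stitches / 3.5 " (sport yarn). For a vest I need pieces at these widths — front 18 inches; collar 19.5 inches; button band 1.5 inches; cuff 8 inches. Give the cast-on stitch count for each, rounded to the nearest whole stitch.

Rate = 22/3.5 = 6.286 sts per in.
front: 18 × 6.286 = 113.14 → 113.
collar: 19.5 × 6.286 = 122.57 → 123.
button band: 1.5 × 6.286 = 9.43 → 9.
cuff: 8 × 6.286 = 50.29 → 50.

front 113; collar 123; button band 9; cuff 50.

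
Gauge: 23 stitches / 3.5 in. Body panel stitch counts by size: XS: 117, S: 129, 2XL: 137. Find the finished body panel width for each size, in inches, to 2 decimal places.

XS 17.80 inches; S 19.63 inches; 2XL 20.85 inches.

23/3.5 = 6.571 sts per in.
XS: 117 / 6.571 = 17.804 → 17.80 in.
S: 129 / 6.571 = 19.630 → 19.63 in.
2XL: 137 / 6.571 = 20.848 → 20.85 in.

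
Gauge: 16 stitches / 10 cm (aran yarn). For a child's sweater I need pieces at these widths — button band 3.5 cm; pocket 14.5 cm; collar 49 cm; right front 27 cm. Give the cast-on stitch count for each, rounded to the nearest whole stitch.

button band 6; pocket 23; collar 78; right front 43.

Rate = 16/10 = 1.6 sts per cm.
button band: 3.5 × 1.6 = 5.60 → 6.
pocket: 14.5 × 1.6 = 23.20 → 23.
collar: 49 × 1.6 = 78.40 → 78.
right front: 27 × 1.6 = 43.20 → 43.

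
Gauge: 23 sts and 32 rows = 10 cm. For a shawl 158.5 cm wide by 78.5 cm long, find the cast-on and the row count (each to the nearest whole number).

Cast on 365 stitches and work 251 rows.

Stitch gauge = 23/10 = 2.3 sts/cm; 158.5 × 2.3 = 364.55 → 365 sts.
Row gauge = 32/10 = 3.2 rows/cm; 78.5 × 3.2 = 251.20 → 251 rows.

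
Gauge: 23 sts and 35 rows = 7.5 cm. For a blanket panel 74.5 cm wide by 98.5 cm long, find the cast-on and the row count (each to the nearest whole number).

Stitch gauge = 23/7.5 = 3.067 sts/cm; 74.5 × 3.067 = 228.47 → 228 sts.
Row gauge = 35/7.5 = 4.667 rows/cm; 98.5 × 4.667 = 459.67 → 460 rows.

Cast on 228 stitches and work 460 rows.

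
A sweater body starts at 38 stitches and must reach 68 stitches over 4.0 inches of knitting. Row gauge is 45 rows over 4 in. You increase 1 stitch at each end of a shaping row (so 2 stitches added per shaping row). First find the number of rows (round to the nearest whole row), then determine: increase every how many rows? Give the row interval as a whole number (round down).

Rows = 4.0 × 11.25 = 45.0 → 45 rows.
Stitches to add: 30 → 15 shaping rows (at 2 st each).
45 / 15 = 3.00 → every 3 rows.

Increase every 3rd row.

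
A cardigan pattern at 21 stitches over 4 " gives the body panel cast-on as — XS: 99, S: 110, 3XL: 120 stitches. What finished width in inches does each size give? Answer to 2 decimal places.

21/4 = 5.25 sts per in.
XS: 99 / 5.25 = 18.857 → 18.86 in.
S: 110 / 5.25 = 20.952 → 20.95 in.
3XL: 120 / 5.25 = 22.857 → 22.86 in.

XS 18.86 inches; S 20.95 inches; 3XL 22.86 inches.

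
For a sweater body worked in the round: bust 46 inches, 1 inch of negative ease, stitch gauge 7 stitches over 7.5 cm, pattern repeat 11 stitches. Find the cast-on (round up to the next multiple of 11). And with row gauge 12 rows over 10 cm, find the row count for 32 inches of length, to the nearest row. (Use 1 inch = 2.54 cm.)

Finished = 46 − 1 = 45 inches.
45 inches × 2.54 = 114.30 cm.
7/7.5 = 0.933 sts per cm; 114.30 × 0.933 = 106.68 sts.
Next multiple of 11 → 110.
32 inches = 81.28 cm; × 1.2 = 97.54 → 98 rows.

Cast on 110 stitches; work 98 rows.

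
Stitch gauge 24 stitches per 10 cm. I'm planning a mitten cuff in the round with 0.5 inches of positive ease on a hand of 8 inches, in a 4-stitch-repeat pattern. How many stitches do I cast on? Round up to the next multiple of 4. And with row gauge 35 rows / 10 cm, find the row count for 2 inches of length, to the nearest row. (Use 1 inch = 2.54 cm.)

Finished = 8 + 0.5 = 8.5 inches.
8.5 inches × 2.54 = 21.59 cm.
24/10 = 2.4 sts per cm; 21.59 × 2.4 = 51.82 sts.
Next multiple of 4 → 52.
2 inches = 5.08 cm; × 3.5 = 17.78 → 18 rows.

Cast on 52 stitches; work 18 rows.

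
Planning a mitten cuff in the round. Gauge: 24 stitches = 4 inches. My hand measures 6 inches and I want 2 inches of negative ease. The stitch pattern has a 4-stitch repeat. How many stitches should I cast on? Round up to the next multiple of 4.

Cast on 24 stitches.

Finished = 6 − 2 = 4 inches.
24 / 4 = 6 sts/in.
4 × 6 = 24.00 sts.
Next multiple of 4: 24.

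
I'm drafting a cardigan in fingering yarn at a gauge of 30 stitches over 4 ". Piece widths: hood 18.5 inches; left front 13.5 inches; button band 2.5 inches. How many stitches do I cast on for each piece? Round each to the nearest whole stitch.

Rate = 30/4 = 7.5 sts per in.
hood: 18.5 × 7.5 = 138.75 → 139.
left front: 13.5 × 7.5 = 101.25 → 101.
button band: 2.5 × 7.5 = 18.75 → 19.

hood 139; left front 101; button band 19.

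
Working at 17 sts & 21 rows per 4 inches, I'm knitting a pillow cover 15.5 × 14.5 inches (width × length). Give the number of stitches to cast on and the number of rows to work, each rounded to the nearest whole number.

Stitch gauge = 17/4 = 4.25 sts/in; 15.5 × 4.25 = 65.88 → 66 sts.
Row gauge = 21/4 = 5.25 rows/in; 14.5 × 5.25 = 76.12 → 76 rows.

Cast on 66 stitches and work 76 rows.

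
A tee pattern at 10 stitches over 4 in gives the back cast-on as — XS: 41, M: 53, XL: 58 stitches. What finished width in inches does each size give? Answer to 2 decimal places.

XS 16.40 inches; M 21.20 inches; XL 23.20 inches.

10/4 = 2.5 sts per in.
XS: 41 / 2.5 = 16.400 → 16.40 in.
M: 53 / 2.5 = 21.200 → 21.20 in.
XL: 58 / 2.5 = 23.200 → 23.20 in.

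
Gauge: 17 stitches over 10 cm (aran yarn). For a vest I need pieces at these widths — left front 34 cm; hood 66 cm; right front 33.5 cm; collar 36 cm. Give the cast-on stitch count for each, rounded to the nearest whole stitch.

Rate = 17/10 = 1.7 sts per cm.
left front: 34 × 1.7 = 57.80 → 58.
hood: 66 × 1.7 = 112.20 → 112.
right front: 33.5 × 1.7 = 56.95 → 57.
collar: 36 × 1.7 = 61.20 → 61.

left front 58; hood 112; right front 57; collar 61.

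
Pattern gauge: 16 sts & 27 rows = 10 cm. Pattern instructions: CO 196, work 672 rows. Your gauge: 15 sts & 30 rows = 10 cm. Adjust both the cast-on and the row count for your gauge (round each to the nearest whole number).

Cast on 184 stitches; work 747 rows.

Stitches: 196 × 15/16 = 183.75 → 184.
Rows: 672 × 30/27 = 746.67 → 747.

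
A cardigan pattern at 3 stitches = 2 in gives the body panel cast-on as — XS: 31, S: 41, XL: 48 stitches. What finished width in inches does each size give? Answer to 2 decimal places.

3/2 = 1.5 sts per in.
XS: 31 / 1.5 = 20.667 → 20.67 in.
S: 41 / 1.5 = 27.333 → 27.33 in.
XL: 48 / 1.5 = 32.000 → 32.00 in.

XS 20.67 inches; S 27.33 inches; XL 32.00 inches.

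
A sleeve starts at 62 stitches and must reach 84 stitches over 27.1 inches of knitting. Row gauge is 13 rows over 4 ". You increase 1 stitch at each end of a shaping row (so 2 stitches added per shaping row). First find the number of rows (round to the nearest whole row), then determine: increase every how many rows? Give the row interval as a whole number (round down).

Rows = 27.1 × 3.25 = 88.1 → 88 rows.
Stitches to add: 22 → 11 shaping rows (at 2 st each).
88 / 11 = 8.00 → every 8 rows.

Increase every 8th row.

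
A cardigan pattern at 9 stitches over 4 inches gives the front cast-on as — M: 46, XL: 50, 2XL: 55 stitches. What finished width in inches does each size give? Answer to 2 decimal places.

9/4 = 2.25 sts per in.
M: 46 / 2.25 = 20.444 → 20.44 in.
XL: 50 / 2.25 = 22.222 → 22.22 in.
2XL: 55 / 2.25 = 24.444 → 24.44 in.

M 20.44 inches; XL 22.22 inches; 2XL 24.44 inches.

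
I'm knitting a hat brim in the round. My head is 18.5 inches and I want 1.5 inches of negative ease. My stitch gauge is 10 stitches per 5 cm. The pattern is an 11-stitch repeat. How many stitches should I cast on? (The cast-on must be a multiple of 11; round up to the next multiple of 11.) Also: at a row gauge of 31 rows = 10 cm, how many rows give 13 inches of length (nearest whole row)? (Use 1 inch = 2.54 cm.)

Cast on 88 stitches; work 102 rows.

Finished = 18.5 − 1.5 = 17 inches.
17 inches × 2.54 = 43.18 cm.
10/5 = 2 sts per cm; 43.18 × 2 = 86.36 sts.
Next multiple of 11 → 88.
13 inches = 33.02 cm; × 3.1 = 102.36 → 102 rows.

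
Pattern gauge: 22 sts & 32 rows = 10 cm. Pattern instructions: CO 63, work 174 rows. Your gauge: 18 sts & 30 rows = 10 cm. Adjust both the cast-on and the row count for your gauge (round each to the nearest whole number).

Cast on 52 stitches; work 163 rows.

Stitches: 63 × 18/22 = 51.55 → 52.
Rows: 174 × 30/32 = 163.12 → 163.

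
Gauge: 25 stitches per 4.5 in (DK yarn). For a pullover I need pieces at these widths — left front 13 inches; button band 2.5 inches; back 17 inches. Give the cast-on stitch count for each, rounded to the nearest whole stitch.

Rate = 25/4.5 = 5.556 sts per in.
left front: 13 × 5.556 = 72.22 → 72.
button band: 2.5 × 5.556 = 13.89 → 14.
back: 17 × 5.556 = 94.44 → 94.

left front 72; button band 14; back 94.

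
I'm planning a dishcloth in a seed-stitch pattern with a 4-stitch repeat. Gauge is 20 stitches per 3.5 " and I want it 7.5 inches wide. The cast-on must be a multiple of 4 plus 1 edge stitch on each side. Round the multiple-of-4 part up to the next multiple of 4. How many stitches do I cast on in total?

Cast on 46 stitches.

20 / 3.5 = 5.714 sts per inch.
7.5 × 5.714 = 42.86 sts.
Less 2 edge sts → 40.86 for the repeat.
Next multiple of 4: 44.
Add back 2 edge sts → 46.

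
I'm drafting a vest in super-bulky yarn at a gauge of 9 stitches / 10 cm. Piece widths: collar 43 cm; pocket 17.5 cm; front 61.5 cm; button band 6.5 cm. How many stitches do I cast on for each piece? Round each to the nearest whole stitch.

collar 39; pocket 16; front 55; button band 6.

Rate = 9/10 = 0.9 sts per cm.
collar: 43 × 0.9 = 38.70 → 39.
pocket: 17.5 × 0.9 = 15.75 → 16.
front: 61.5 × 0.9 = 55.35 → 55.
button band: 6.5 × 0.9 = 5.85 → 6.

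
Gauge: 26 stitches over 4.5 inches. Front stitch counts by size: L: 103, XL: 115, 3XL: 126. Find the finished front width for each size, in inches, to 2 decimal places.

26/4.5 = 5.778 sts per in.
L: 103 / 5.778 = 17.827 → 17.83 in.
XL: 115 / 5.778 = 19.904 → 19.90 in.
3XL: 126 / 5.778 = 21.808 → 21.81 in.

L 17.83 inches; XL 19.90 inches; 3XL 21.81 inches.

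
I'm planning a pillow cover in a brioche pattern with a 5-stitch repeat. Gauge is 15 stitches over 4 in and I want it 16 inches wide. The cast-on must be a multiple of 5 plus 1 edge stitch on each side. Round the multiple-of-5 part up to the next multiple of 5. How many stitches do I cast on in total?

CO 62 sts.

15 / 4 = 3.75 sts per inch.
16 × 3.75 = 60.00 sts.
Less 2 edge sts → 58.00 for the repeat.
Next multiple of 5: 60.
Add back 2 edge sts → 62.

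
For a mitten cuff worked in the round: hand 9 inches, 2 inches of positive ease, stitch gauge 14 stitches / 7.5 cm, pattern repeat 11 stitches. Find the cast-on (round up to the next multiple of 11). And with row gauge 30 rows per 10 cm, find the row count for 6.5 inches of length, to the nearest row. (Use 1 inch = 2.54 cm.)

Finished = 9 + 2 = 11 inches.
11 inches × 2.54 = 27.94 cm.
14/7.5 = 1.867 sts per cm; 27.94 × 1.867 = 52.15 sts.
Next multiple of 11 → 55.
6.5 inches = 16.51 cm; × 3 = 49.53 → 50 rows.

Cast on 55 stitches; work 50 rows.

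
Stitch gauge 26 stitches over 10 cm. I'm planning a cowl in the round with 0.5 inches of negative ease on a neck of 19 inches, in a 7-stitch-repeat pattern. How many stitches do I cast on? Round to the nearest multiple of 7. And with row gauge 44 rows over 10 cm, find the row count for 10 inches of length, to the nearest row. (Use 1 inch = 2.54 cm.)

Finished = 19 − 0.5 = 18.5 inches.
18.5 inches × 2.54 = 46.99 cm.
26/10 = 2.6 sts per cm; 46.99 × 2.6 = 122.17 sts.
Nearest multiple of 7 → 119.
10 inches = 25.40 cm; × 4.4 = 111.76 → 112 rows.

Cast on 119 stitches; work 112 rows.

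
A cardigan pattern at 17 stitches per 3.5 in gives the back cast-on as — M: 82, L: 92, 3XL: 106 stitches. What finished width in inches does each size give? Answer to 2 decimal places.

17/3.5 = 4.857 sts per in.
M: 82 / 4.857 = 16.882 → 16.88 in.
L: 92 / 4.857 = 18.941 → 18.94 in.
3XL: 106 / 4.857 = 21.824 → 21.82 in.

M 16.88 inches; L 18.94 inches; 3XL 21.82 inches.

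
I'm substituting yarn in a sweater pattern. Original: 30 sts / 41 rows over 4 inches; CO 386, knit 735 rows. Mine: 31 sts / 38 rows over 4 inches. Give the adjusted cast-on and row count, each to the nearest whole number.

Stitches: 386 × 31/30 = 398.87 → 399.
Rows: 735 × 38/41 = 681.22 → 681.

Cast on 399 stitches; work 681 rows.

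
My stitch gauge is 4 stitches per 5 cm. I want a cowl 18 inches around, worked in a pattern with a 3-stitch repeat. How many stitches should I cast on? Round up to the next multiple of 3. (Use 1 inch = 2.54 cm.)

18 in = 18 × 2.54 = 45.72 cm.
4 / 5 = 0.8 sts/cm.
45.72 × 0.8 = 36.58 sts.
→ 39.

CO 39 sts.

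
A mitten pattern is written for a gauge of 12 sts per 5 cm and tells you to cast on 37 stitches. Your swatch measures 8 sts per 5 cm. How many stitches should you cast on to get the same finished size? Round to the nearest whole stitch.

CO 25 sts.

Scale factor = 8 / 12 = 0.667.
37 × 8 / 12 = 24.67 sts.
→ 25 sts.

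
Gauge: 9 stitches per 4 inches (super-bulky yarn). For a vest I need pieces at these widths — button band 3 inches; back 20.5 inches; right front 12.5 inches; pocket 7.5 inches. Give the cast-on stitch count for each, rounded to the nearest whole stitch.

button band 7; back 46; right front 28; pocket 17.

Rate = 9/4 = 2.25 sts per in.
button band: 3 × 2.25 = 6.75 → 7.
back: 20.5 × 2.25 = 46.12 → 46.
right front: 12.5 × 2.25 = 28.12 → 28.
pocket: 7.5 × 2.25 = 16.88 → 17.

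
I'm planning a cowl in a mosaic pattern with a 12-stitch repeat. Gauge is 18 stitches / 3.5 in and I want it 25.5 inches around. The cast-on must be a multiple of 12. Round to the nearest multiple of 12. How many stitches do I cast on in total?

18 / 3.5 = 5.143 sts per inch.
25.5 × 5.143 = 131.14 sts.
Nearest multiple of 12: 132.

CO 132 sts.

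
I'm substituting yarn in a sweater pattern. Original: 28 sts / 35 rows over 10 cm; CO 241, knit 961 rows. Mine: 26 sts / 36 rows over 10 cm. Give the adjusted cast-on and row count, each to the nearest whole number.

Cast on 224 stitches; work 988 rows.

Stitches: 241 × 26/28 = 223.79 → 224.
Rows: 961 × 36/35 = 988.46 → 988.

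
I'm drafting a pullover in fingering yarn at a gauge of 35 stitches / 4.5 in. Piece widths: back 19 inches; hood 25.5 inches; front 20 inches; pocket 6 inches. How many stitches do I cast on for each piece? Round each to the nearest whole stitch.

back 148; hood 198; front 156; pocket 47.

Rate = 35/4.5 = 7.778 sts per in.
back: 19 × 7.778 = 147.78 → 148.
hood: 25.5 × 7.778 = 198.33 → 198.
front: 20 × 7.778 = 155.56 → 156.
pocket: 6 × 7.778 = 46.67 → 47.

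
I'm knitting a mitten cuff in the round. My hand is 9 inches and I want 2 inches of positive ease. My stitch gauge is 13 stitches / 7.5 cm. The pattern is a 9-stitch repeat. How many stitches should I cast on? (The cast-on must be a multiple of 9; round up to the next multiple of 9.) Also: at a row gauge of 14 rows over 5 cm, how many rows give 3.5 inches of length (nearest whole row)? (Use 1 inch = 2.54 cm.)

Finished = 9 + 2 = 11 inches.
11 inches × 2.54 = 27.94 cm.
13/7.5 = 1.733 sts per cm; 27.94 × 1.733 = 48.43 sts.
Next multiple of 9 → 54.
3.5 inches = 8.89 cm; × 2.8 = 24.89 → 25 rows.

Cast on 54 stitches; work 25 rows.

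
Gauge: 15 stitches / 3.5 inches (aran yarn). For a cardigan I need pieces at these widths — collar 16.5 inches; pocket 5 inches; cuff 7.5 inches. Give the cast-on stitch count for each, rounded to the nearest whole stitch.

collar 71; pocket 21; cuff 32.

Rate = 15/3.5 = 4.286 sts per in.
collar: 16.5 × 4.286 = 70.71 → 71.
pocket: 5 × 4.286 = 21.43 → 21.
cuff: 7.5 × 4.286 = 32.14 → 32.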